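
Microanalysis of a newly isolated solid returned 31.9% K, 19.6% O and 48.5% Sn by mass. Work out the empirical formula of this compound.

K2O3Sn

Assume 100 g: 31.9 g K, 19.6 g O, 48.5 g Sn.
n(K) = 31.9/39.10 = 0.8159, n(O) = 19.6/16.00 = 1.225, n(Sn) = 48.5/118.71 = 0.4086
Smallest is Sn at 0.4086 mol; normalising gives K 1.997, O 2.998, Sn 1.000
→ K2O3Sn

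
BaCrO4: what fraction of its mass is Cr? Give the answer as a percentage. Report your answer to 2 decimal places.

Molar mass = 1(137.33) + 1(52.00) + 4(16.00) = 253.330 g/mol
Mass of Cr per mole = 1 × 52.00 = 52.000 g
% Cr = 52.000 / 253.330 × 100 = 20.53%

20.53%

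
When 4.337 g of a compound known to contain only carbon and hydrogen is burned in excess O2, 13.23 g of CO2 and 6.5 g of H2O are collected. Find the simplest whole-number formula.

mol C = 13.23 / 44.01 = 0.3006; mass C = 0.3006 × 12.01 = 3.610 g
mol H = 2 × (6.5 / 18.02) = 0.7214; mass H = 0.7214 × 1.008 = 0.7272 g
Smallest is C at 0.3006 mol; normalising gives C 1.000, H 2.400
Scaling by 5: C 5.00, H 12.00 → C5H12

C5H12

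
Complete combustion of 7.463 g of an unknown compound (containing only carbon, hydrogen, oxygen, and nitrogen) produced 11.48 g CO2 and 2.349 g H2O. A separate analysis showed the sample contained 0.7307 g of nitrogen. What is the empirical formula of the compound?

C5H5NO4

mol C = 11.48 / 44.01 = 0.2608; mass C = 0.2608 × 12.01 = 3.133 g
mol H = 2 × (2.349 / 18.02) = 0.2607; mass H = 0.2607 × 1.008 = 0.2628 g
mol N = 0.7307 / 14.01 = 0.05216
mass O = 7.463 − (4.126) = 3.337 g → mol O = 0.2085
Divide by the smallest (0.05216 mol N): C 5.001, H 4.999, N 1.000, O 3.998
Ratio ≈ 5:5:1:4, so the empirical formula is C5H5NO4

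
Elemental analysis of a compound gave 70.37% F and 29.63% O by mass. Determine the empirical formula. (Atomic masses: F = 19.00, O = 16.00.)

Assume 100 g: 70.37 g F, 29.63 g O.
n(F) = 70.37/19.00 = 3.704, n(O) = 29.63/16.00 = 1.852
Divide by the smallest (1.852 mol O): F 2.000, O 1.000
≈ 2:1 → F2O

F2O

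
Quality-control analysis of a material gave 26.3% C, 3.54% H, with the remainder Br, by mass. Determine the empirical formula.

Assume 100 g: 26.3 g C, 3.54 g H, 70.16 g Br.
C: 26.3 g ÷ 12.01 g/mol = 2.19 mol
H: 3.54 g ÷ 1.008 g/mol = 3.512 mol
Br: 70.16 g ÷ 79.90 g/mol = 0.8781 mol
Divide by the smallest (0.8781 mol Br): C 2.494, H 3.999, Br 1.000
×2: C 4.99, H 8.00, Br 2.00 → C5H8Br2

C5H8Br2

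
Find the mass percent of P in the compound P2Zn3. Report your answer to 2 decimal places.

Molar mass = 2(30.97) + 3(65.38) = 258.080 g/mol
Mass of P per mole = 2 × 30.97 = 61.940 g
% P = 61.940 / 258.080 × 100 = 24.00%

24.00%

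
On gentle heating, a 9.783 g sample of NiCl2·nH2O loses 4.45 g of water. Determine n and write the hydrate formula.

NiCl2·6H2O

Mass of anhydrous NiCl2 = 9.783 − 4.45 = 5.333 g
mol H2O = 4.45 / 18.02 = 0.2469
Molar mass of NiCl2 = 129.59 g/mol → mol NiCl2 = 5.333 / 129.59 = 0.04115
n = 0.2469 / 0.04115 = 6.00 ≈ 6 → NiCl2·6H2O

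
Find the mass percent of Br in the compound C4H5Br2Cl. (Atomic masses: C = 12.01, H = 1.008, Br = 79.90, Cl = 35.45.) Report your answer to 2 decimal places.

64.35%

Molar mass = 4(12.01) + 5(1.008) + 2(79.90) + 1(35.45) = 248.330 g/mol
Mass of Br per mole = 2 × 79.90 = 159.800 g
% Br = 159.800 / 248.330 × 100 = 64.35%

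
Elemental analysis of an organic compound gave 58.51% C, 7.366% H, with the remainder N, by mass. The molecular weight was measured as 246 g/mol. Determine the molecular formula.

C12H18N6

Assume 100 g: 58.51 g C, 7.366 g H, 34.124 g N.
Moles — C: 58.51 / 12.01 = 4.872 mol; H: 7.366 / 1.008 = 7.308 mol; N: 34.124 / 14.01 = 2.436 mol
Ratios (÷ 2.436): C 2.000, H 3.000, N 1.000
→ C2H3N
Empirical-formula mass = 41.05 g/mol
n = 246 / 41.05 = 5.99 ≈ 6
Molecular formula = (C2H3N)×6 = C12H18N6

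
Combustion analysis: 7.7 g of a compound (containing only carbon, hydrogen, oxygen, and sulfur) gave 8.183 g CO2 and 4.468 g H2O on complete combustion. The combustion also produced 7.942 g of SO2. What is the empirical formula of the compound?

C3H8OS2

mol C = 8.183 / 44.01 = 0.1859; mass C = 0.1859 × 12.01 = 2.233 g
mol H = 2 × (4.468 / 18.02) = 0.4959; mass H = 0.4959 × 1.008 = 0.4999 g
mol S = 7.942 / 64.07 = 0.1240; mass S = 3.975 g
mass O = 7.7 − (6.708) = 0.9917 g → mol O = 0.06198
Smallest is O at 0.06198 mol; normalising gives C 3.000, H 8.001, O 1.000, S 2.000
→ C3H8OS2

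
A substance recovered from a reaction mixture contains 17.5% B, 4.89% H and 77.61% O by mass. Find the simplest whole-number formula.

Assume 100 g: 17.5 g B, 4.89 g H, 77.61 g O.
Moles — B: 17.5 / 10.81 = 1.619 mol; H: 4.89 / 1.008 = 4.851 mol; O: 77.61 / 16.00 = 4.851 mol
Ratios (÷ 1.619): B 1.000, H 2.997, O 2.996
≈ 1:3:3 → BH3O3

BH3O3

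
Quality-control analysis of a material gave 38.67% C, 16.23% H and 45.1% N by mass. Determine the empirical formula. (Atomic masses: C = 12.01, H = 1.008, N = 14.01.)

CH5N

Assume 100 g: 38.67 g C, 16.23 g H, 45.1 g N.
n(C) = 38.67/12.01 = 3.22, n(H) = 16.23/1.008 = 16.1, n(N) = 45.1/14.01 = 3.219
Ratios (÷ 3.219): C 1.000, H 5.002, N 1.000
≈ 1:5:1 → CH5N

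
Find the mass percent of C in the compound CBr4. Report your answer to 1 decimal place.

Molar mass = 1(12.01) + 4(79.90) = 331.610 g/mol
Mass of C per mole = 1 × 12.01 = 12.010 g
% C = 12.010 / 331.610 × 100 = 3.6%

3.6%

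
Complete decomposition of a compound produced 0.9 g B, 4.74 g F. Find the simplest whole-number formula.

Moles — B: 0.9 / 10.81 = 0.08326 mol; F: 4.74 / 19.00 = 0.2495 mol
Divide by the smallest (0.08326 mol B): B 1.000, F 2.996
Ratio ≈ 1:3, so the empirical formula is BF3

BF3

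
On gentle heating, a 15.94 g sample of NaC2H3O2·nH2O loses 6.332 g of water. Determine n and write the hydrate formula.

Mass of anhydrous NaC2H3O2 = 15.94 − 6.332 = 9.608 g
mol H2O = 6.332 / 18.02 = 0.3514
Molar mass of NaC2H3O2 = 82.03 g/mol → mol NaC2H3O2 = 9.608 / 82.03 = 0.1171
n = 0.3514 / 0.1171 = 3.00 ≈ 3 → NaC2H3O2·3H2O

NaC2H3O2·3H2O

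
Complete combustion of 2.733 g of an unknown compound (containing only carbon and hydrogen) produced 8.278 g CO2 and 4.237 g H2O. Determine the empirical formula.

C2H5

mol C = 8.278 / 44.01 = 0.1881; mass C = 0.1881 × 12.01 = 2.259 g
mol H = 2 × (4.237 / 18.02) = 0.4703; mass H = 0.4703 × 1.008 = 0.4740 g
Smallest is C at 0.1881 mol; normalising gives C 1.000, H 2.500
Scaling by 2: C 2.00, H 5.00 → C2H5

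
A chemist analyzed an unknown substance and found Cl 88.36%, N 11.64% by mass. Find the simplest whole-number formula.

Cl3N

Assume 100 g: 88.36 g Cl, 11.64 g N.
Cl: 88.36 g ÷ 35.45 g/mol = 2.493 mol
N: 11.64 g ÷ 14.01 g/mol = 0.8308 mol
Divide by the smallest (0.8308 mol N): Cl 3.000, N 1.000
≈ 3:1 → Cl3N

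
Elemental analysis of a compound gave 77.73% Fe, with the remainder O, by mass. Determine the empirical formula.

Assume 100 g: 77.73 g Fe, 22.27 g O.
n(Fe) = 77.73/55.85 = 1.392, n(O) = 22.27/16.00 = 1.392
Ratios (÷ 1.392): Fe 1.000, O 1.000
Ratio ≈ 1:1, so the empirical formula is FeO

FeO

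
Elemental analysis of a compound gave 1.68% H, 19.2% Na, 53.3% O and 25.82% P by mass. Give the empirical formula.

Assume 100 g: 1.68 g H, 19.2 g Na, 53.3 g O, 25.82 g P.
Moles — H: 1.68 / 1.008 = 1.667 mol; Na: 19.2 / 22.99 = 0.8351 mol; O: 53.3 / 16.00 = 3.331 mol; P: 25.82 / 30.97 = 0.8337 mol
Smallest is P at 0.8337 mol; normalising gives H 1.999, Na 1.002, O 3.996, P 1.000
≈ 2:1:4:1 → H2NaO4P

H2NaO4P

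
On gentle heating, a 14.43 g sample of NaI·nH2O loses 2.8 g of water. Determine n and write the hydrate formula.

Mass of anhydrous NaI = 14.43 − 2.8 = 11.63 g
mol H2O = 2.8 / 18.02 = 0.1554
Molar mass of NaI = 149.89 g/mol → mol NaI = 11.63 / 149.89 = 0.07759
n = 0.1554 / 0.07759 = 2.00 ≈ 2 → NaI·2H2O

NaI·2H2O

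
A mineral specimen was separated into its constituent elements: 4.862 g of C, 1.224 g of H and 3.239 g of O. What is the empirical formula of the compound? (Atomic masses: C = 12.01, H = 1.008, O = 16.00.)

Moles — C: 4.862 / 12.01 = 0.4048 mol; H: 1.224 / 1.008 = 1.214 mol; O: 3.239 / 16.00 = 0.2024 mol
Divide by the smallest (0.2024 mol O): C 2.000, H 5.998, O 1.000
≈ 2:6:1 → C2H6O

C2H6O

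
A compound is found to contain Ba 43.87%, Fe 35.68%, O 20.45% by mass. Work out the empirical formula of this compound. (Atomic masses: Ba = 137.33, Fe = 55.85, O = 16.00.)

BaFe2O4

Assume 100 g: 43.87 g Ba, 35.68 g Fe, 20.45 g O.
Ba: 43.87 g ÷ 137.33 g/mol = 0.3194 mol
Fe: 35.68 g ÷ 55.85 g/mol = 0.6389 mol
O: 20.45 g ÷ 16.00 g/mol = 1.278 mol
Divide by the smallest (0.3194 mol Ba): Ba 1.000, Fe 2.000, O 4.001
→ BaFe2O4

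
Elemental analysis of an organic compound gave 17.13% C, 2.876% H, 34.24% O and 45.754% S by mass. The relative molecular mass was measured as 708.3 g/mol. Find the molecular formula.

C10H20O15S10

Assume 100 g: 17.13 g C, 2.876 g H, 34.24 g O, 45.754 g S.
Moles — C: 17.13 / 12.01 = 1.426 mol; H: 2.876 / 1.008 = 2.853 mol; O: 34.24 / 16.00 = 2.14 mol; S: 45.754 / 32.07 = 1.427 mol
Ratios (÷ 1.426): C 1.000, H 2.000, O 1.500, S 1.000
Multiply by 2: C 2.00, H 4.00, O 3.00, S 2.00 → C2H4O3S2
Empirical-formula mass = 140.19 g/mol
n = 708.3 / 140.19 = 5.05 ≈ 5
Molecular formula = (C2H4O3S2)×5 = C10H20O15S10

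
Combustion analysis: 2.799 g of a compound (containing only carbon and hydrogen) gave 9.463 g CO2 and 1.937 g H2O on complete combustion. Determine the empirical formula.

mol C = 9.463 / 44.01 = 0.2150; mass C = 0.2150 × 12.01 = 2.582 g
mol H = 2 × (1.937 / 18.02) = 0.2150; mass H = 0.2150 × 1.008 = 0.2167 g
Ratios (÷ 0.215): C 1.000, H 1.000
≈ 1:1 → CH

CH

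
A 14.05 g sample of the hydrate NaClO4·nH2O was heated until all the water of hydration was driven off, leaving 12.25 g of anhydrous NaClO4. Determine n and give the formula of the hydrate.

Mass of water lost = 14.05 − 12.25 = 1.8 g → 1.8 / 18.02 = 0.09989 mol H2O
Molar mass of NaClO4 = 122.44 g/mol → mol NaClO4 = 12.25 / 122.44 = 0.1
n = 0.09989 / 0.1 = 1.00 ≈ 1 → NaClO4·H2O

NaClO4·H2O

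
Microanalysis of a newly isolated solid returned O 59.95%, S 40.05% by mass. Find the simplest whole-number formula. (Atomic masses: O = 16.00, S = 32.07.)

O3S

Assume 100 g: 59.95 g O, 40.05 g S.
O: 59.95 g ÷ 16.00 g/mol = 3.747 mol
S: 40.05 g ÷ 32.07 g/mol = 1.249 mol
Smallest is S at 1.249 mol; normalising gives O 3.000, S 1.000
→ O3S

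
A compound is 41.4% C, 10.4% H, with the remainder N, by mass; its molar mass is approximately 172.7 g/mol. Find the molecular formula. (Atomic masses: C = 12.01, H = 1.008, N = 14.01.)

Assume 100 g: 41.4 g C, 10.4 g H, 48.2 g N.
n(C) = 41.4/12.01 = 3.447, n(H) = 10.4/1.008 = 10.32, n(N) = 48.2/14.01 = 3.44
Divide by the smallest (3.44 mol N): C 1.002, H 2.999, N 1.000
≈ 1:3:1 → CH3N
Empirical-formula mass = 29.04 g/mol
n = 172.7 / 29.04 = 5.95 ≈ 6
Molecular formula = (CH3N)×6 = C6H18N6

C6H18N6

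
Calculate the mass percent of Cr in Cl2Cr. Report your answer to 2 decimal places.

42.31%

Molar mass = 2(35.45) + 1(52.00) = 122.900 g/mol
Mass of Cr per mole = 1 × 52.00 = 52.000 g
% Cr = 52.000 / 122.900 × 100 = 42.31%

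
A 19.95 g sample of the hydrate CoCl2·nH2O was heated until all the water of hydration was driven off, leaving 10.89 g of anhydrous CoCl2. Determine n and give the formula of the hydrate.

CoCl2·6H2O

Mass of water lost = 19.95 − 10.89 = 9.06 g → 9.06 / 18.02 = 0.5028 mol H2O
Molar mass of CoCl2 = 129.83 g/mol → mol CoCl2 = 10.89 / 129.83 = 0.08388
n = 0.5028 / 0.08388 = 5.99 ≈ 6 → CoCl2·6H2O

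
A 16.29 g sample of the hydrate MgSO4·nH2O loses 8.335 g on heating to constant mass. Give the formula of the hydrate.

MgSO4·7H2O

Mass of anhydrous MgSO4 = 16.29 − 8.335 = 7.955 g
mol H2O = 8.335 / 18.02 = 0.4625
Molar mass of MgSO4 = 120.38 g/mol → mol MgSO4 = 7.955 / 120.38 = 0.06608
n = 0.4625 / 0.06608 = 7.00 ≈ 7 → MgSO4·7H2O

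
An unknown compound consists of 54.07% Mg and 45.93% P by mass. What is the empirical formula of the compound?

Assume 100 g: 54.07 g Mg, 45.93 g P.
Moles — Mg: 54.07 / 24.31 = 2.224 mol; P: 45.93 / 30.97 = 1.483 mol
Smallest is P at 1.483 mol; normalising gives Mg 1.500, P 1.000
Multiply by 2: Mg 3.00, P 2.00 → Mg3P2

Mg3P2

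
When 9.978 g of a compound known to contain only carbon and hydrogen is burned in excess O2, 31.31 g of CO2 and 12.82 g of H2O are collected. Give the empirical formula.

CH2

mol C = 31.31 / 44.01 = 0.7114; mass C = 0.7114 × 12.01 = 8.544 g
mol H = 2 × (12.82 / 18.02) = 1.423; mass H = 1.423 × 1.008 = 1.434 g
Divide by the smallest (0.7114 mol C): C 1.000, H 2.000
→ CH2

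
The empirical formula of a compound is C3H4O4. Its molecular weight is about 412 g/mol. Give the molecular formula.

C12H16O16

Empirical-formula mass = 104.06 g/mol
n = 412 / 104.06 = 3.96 ≈ 4
Molecular formula = (C3H4O4)4 = C12H16O16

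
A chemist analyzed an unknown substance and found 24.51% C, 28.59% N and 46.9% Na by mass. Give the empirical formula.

CNNa

Assume 100 g: 24.51 g C, 28.59 g N, 46.9 g Na.
C: 24.51 g ÷ 12.01 g/mol = 2.041 mol
N: 28.59 g ÷ 14.01 g/mol = 2.041 mol
Na: 46.9 g ÷ 22.99 g/mol = 2.04 mol
Divide by the smallest (2.04 mol Na): C 1.000, N 1.000, Na 1.000
Ratio ≈ 1:1:1, so the empirical formula is CNNa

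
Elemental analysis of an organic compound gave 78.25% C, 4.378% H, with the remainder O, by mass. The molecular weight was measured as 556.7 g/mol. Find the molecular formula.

C36H24O6

Assume 100 g: 78.25 g C, 4.378 g H, 17.372 g O.
n(C) = 78.25/12.01 = 6.515, n(H) = 4.378/1.008 = 4.343, n(O) = 17.372/16.00 = 1.086
Smallest is O at 1.086 mol; normalising gives C 6.001, H 4.000, O 1.000
Ratio ≈ 6:4:1, so the empirical formula is C6H4O
Empirical-formula mass = 92.09 g/mol
n = 556.7 / 92.09 = 6.05 ≈ 6
Molecular formula = (C6H4O)×6 = C36H24O6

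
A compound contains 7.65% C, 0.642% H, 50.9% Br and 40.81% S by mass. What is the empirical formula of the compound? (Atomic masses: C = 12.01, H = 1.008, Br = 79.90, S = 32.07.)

Assume 100 g: 7.65 g C, 0.642 g H, 50.9 g Br, 40.81 g S.
n(C) = 7.65/12.01 = 0.637, n(H) = 0.642/1.008 = 0.6369, n(Br) = 50.9/79.90 = 0.637, n(S) = 40.81/32.07 = 1.273
Divide by the smallest (0.6369 mol H): C 1.000, H 1.000, Br 1.000, S 1.998
≈ 1:1:1:2 → CHBrS2

CHBrS2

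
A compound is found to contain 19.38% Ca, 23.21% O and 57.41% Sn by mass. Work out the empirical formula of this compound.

Assume 100 g: 19.38 g Ca, 23.21 g O, 57.41 g Sn.
Moles — Ca: 19.38 / 40.08 = 0.4835 mol; O: 23.21 / 16.00 = 1.451 mol; Sn: 57.41 / 118.71 = 0.4836 mol
Smallest is Ca at 0.4835 mol; normalising gives Ca 1.000, O 3.000, Sn 1.000
→ CaO3Sn

CaO3Sn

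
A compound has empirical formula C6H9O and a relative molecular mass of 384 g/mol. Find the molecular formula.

C24H36O4

Empirical-formula mass = 97.13 g/mol
n = 384 / 97.13 = 3.95 ≈ 4
Molecular formula = (C6H9O)4 = C24H36O4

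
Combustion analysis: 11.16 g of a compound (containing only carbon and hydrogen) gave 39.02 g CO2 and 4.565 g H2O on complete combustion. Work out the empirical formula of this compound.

C7H4

mol C = 39.02 / 44.01 = 0.8866; mass C = 0.8866 × 12.01 = 10.65 g
mol H = 2 × (4.565 / 18.02) = 0.5067; mass H = 0.5067 × 1.008 = 0.5107 g
Ratios (÷ 0.5067): C 1.750, H 1.000
Scaling by 4: C 7.00, H 4.00 → C7H4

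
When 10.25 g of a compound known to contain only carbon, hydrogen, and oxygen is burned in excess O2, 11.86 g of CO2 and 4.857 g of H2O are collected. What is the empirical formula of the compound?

mol C = 11.86 / 44.01 = 0.2695; mass C = 0.2695 × 12.01 = 3.237 g
mol H = 2 × (4.857 / 18.02) = 0.5391; mass H = 0.5391 × 1.008 = 0.5434 g
mass O = 10.25 − (3.780) = 6.470 g → mol O = 0.4044
Smallest is C at 0.2695 mol; normalising gives C 1.000, H 2.000, O 1.501
×2: C 2.00, H 4.00, O 3.00 → C2H4O3

C2H4O3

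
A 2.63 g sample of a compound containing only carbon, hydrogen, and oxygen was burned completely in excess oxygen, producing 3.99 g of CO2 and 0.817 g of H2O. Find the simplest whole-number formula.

mol C = 3.99 / 44.01 = 0.09066; mass C = 0.09066 × 12.01 = 1.089 g
mol H = 2 × (0.817 / 18.02) = 0.09068; mass H = 0.09068 × 1.008 = 0.09140 g
mass O = 2.63 − (1.180) = 1.450 g → mol O = 0.09061
Smallest is O at 0.09061 mol; normalising gives C 1.001, H 1.001, O 1.000
Ratio ≈ 1:1:1, so the empirical formula is CHO

CHO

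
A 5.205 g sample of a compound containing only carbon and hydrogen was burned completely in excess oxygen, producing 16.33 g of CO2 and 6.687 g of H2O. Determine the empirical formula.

mol C = 16.33 / 44.01 = 0.3711; mass C = 0.3711 × 12.01 = 4.456 g
mol H = 2 × (6.687 / 18.02) = 0.7422; mass H = 0.7422 × 1.008 = 0.7481 g
Ratios (÷ 0.3711): C 1.000, H 2.000
≈ 1:2 → CH2

CH2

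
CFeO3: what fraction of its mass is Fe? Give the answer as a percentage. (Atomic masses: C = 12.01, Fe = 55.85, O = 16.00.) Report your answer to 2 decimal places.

Molar mass = 1(12.01) + 1(55.85) + 3(16.00) = 115.860 g/mol
Mass of Fe per mole = 1 × 55.85 = 55.850 g
% Fe = 55.850 / 115.860 × 100 = 48.20%

48.20%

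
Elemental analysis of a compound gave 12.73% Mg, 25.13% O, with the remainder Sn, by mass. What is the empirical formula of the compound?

MgO3Sn

Assume 100 g: 12.73 g Mg, 25.13 g O, 62.14 g Sn.
Moles — Mg: 12.73 / 24.31 = 0.5237 mol; O: 25.13 / 16.00 = 1.571 mol; Sn: 62.14 / 118.71 = 0.5235 mol
Divide by the smallest (0.5235 mol Sn): Mg 1.000, O 3.000, Sn 1.000
Ratio ≈ 1:3:1, so the empirical formula is MgO3Sn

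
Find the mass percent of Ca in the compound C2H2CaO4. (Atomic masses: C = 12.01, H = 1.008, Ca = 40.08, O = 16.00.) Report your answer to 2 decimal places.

30.80%

Molar mass = 2(12.01) + 2(1.008) + 1(40.08) + 4(16.00) = 130.116 g/mol
Mass of Ca per mole = 1 × 40.08 = 40.080 g
% Ca = 40.080 / 130.116 × 100 = 30.80%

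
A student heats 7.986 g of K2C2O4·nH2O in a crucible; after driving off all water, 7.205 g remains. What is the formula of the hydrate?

Mass of water lost = 7.986 − 7.205 = 0.781 g → 0.781 / 18.02 = 0.04334 mol H2O
Molar mass of K2C2O4 = 166.22 g/mol → mol K2C2O4 = 7.205 / 166.22 = 0.04335
n = 0.04334 / 0.04335 = 1.00 ≈ 1 → K2C2O4·H2O

K2C2O4·H2O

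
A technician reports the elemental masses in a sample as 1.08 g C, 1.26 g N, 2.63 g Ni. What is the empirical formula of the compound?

C2N2Ni

n(C) = 1.08/12.01 = 0.08993, n(N) = 1.26/14.01 = 0.08994, n(Ni) = 2.63/58.69 = 0.04481
Ratios (÷ 0.04481): C 2.007, N 2.007, Ni 1.000
→ C2N2Ni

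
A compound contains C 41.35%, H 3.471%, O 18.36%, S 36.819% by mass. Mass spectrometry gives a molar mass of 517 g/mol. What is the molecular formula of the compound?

C18H18O6S6

Assume 100 g: 41.35 g C, 3.471 g H, 18.36 g O, 36.819 g S.
C: 41.35 g ÷ 12.01 g/mol = 3.443 mol
H: 3.471 g ÷ 1.008 g/mol = 3.443 mol
O: 18.36 g ÷ 16.00 g/mol = 1.147 mol
S: 36.819 g ÷ 32.07 g/mol = 1.148 mol
Divide by the smallest (1.147 mol O): C 3.000, H 3.001, O 1.000, S 1.001
≈ 3:3:1:1 → C3H3OS
Empirical-formula mass = 87.12 g/mol
n = 517 / 87.12 = 5.93 ≈ 6
Molecular formula = (C3H3OS)×6 = C18H18O6S6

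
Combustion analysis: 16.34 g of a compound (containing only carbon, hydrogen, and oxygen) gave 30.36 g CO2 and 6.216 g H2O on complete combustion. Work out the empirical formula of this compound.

C3H3O2

mol C = 30.36 / 44.01 = 0.6898; mass C = 0.6898 × 12.01 = 8.285 g
mol H = 2 × (6.216 / 18.02) = 0.6899; mass H = 0.6899 × 1.008 = 0.6954 g
mass O = 16.34 − (8.980) = 7.360 g → mol O = 0.4600
Ratios (÷ 0.46): C 1.500, H 1.500, O 1.000
Multiply by 2: C 3.00, H 3.00, O 2.00 → C3H3O2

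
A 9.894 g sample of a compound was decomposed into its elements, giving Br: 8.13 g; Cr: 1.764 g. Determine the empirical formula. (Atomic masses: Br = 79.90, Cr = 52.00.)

Br3Cr

Br: 8.13 g ÷ 79.90 g/mol = 0.1018 mol
Cr: 1.764 g ÷ 52.00 g/mol = 0.03392 mol
Ratios (÷ 0.03392): Br 2.999, Cr 1.000
→ Br3Cr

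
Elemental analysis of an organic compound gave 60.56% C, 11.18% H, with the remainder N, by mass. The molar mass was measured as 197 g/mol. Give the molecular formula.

Assume 100 g: 60.56 g C, 11.18 g H, 28.26 g N.
C: 60.56 g ÷ 12.01 g/mol = 5.042 mol
H: 11.18 g ÷ 1.008 g/mol = 11.09 mol
N: 28.26 g ÷ 14.01 g/mol = 2.017 mol
Divide by the smallest (2.017 mol N): C 2.500, H 5.499, N 1.000
Multiply by 2: C 5.00, H 11.00, N 2.00 → C5H11N2
Empirical-formula mass = 99.16 g/mol
n = 197 / 99.16 = 1.99 ≈ 2
Molecular formula = (C5H11N2)×2 = C10H22N4

C10H22N4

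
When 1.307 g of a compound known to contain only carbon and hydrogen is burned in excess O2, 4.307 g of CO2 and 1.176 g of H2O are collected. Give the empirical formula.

C3H4

mol C = 4.307 / 44.01 = 0.09786; mass C = 0.09786 × 12.01 = 1.175 g
mol H = 2 × (1.176 / 18.02) = 0.1305; mass H = 0.1305 × 1.008 = 0.1316 g
Smallest is C at 0.09786 mol; normalising gives C 1.000, H 1.334
×3: C 3.00, H 4.00 → C3H4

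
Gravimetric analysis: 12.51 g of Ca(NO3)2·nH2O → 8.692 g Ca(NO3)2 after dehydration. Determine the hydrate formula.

Ca(NO3)2·4H2O

Mass of water lost = 12.51 − 8.692 = 3.818 g → 3.818 / 18.02 = 0.2119 mol H2O
Molar mass of Ca(NO3)2 = 164.10 g/mol → mol Ca(NO3)2 = 8.692 / 164.10 = 0.05297
n = 0.2119 / 0.05297 = 4.00 ≈ 4 → Ca(NO3)2·4H2O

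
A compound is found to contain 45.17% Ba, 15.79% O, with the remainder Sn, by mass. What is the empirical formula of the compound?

Assume 100 g: 45.17 g Ba, 15.79 g O, 39.04 g Sn.
Moles — Ba: 45.17 / 137.33 = 0.3289 mol; O: 15.79 / 16.00 = 0.9869 mol; Sn: 39.04 / 118.71 = 0.3289 mol
Divide by the smallest (0.3289 mol Sn): Ba 1.000, O 3.001, Sn 1.000
Ratio ≈ 1:3:1, so the empirical formula is BaO3Sn

BaO3Sn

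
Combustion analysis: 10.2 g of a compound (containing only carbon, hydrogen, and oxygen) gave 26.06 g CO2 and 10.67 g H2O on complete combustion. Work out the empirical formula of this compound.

C5H10O

mol C = 26.06 / 44.01 = 0.5921; mass C = 0.5921 × 12.01 = 7.112 g
mol H = 2 × (10.67 / 18.02) = 1.184; mass H = 1.184 × 1.008 = 1.194 g
mass O = 10.2 − (8.305) = 1.895 g → mol O = 0.1184
Divide by the smallest (0.1184 mol O): C 5.000, H 10.000, O 1.000
Ratio ≈ 5:10:1, so the empirical formula is C5H10O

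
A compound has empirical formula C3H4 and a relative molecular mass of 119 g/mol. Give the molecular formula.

C9H12

Empirical-formula mass = 40.06 g/mol
n = 119 / 40.06 = 2.97 ≈ 3
Molecular formula = (C3H4)3 = C9H12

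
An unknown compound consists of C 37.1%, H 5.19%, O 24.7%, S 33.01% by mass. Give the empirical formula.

Assume 100 g: 37.1 g C, 5.19 g H, 24.7 g O, 33.01 g S.
Moles — C: 37.1 / 12.01 = 3.089 mol; H: 5.19 / 1.008 = 5.149 mol; O: 24.7 / 16.00 = 1.544 mol; S: 33.01 / 32.07 = 1.029 mol
Divide by the smallest (1.029 mol S): C 3.001, H 5.002, O 1.500, S 1.000
Scaling by 2: C 6.00, H 10.00, O 3.00, S 2.00 → C6H10O3S2

C6H10O3S2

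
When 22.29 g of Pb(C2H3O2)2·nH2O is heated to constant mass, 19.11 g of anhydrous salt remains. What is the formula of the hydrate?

Pb(C2H3O2)2·3H2O

Mass of water lost = 22.29 − 19.11 = 3.18 g → 3.18 / 18.02 = 0.1765 mol H2O
Molar mass of Pb(C2H3O2)2 = 325.29 g/mol → mol Pb(C2H3O2)2 = 19.11 / 325.29 = 0.05875
n = 0.1765 / 0.05875 = 3.00 ≈ 3 → Pb(C2H3O2)2·3H2O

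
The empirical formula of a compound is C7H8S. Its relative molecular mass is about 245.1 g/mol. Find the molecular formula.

C14H16S2

Empirical-formula mass = 124.20 g/mol
n = 245.1 / 124.20 = 1.97 ≈ 2
Molecular formula = (C7H8S)2 = C14H16S2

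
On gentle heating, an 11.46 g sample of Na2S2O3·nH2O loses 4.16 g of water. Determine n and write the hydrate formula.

Mass of anhydrous Na2S2O3 = 11.46 − 4.16 = 7.3 g
mol H2O = 4.16 / 18.02 = 0.2309
Molar mass of Na2S2O3 = 158.12 g/mol → mol Na2S2O3 = 7.3 / 158.12 = 0.04617
n = 0.2309 / 0.04617 = 5.00 ≈ 5 → Na2S2O3·5H2O

Na2S2O3·5H2O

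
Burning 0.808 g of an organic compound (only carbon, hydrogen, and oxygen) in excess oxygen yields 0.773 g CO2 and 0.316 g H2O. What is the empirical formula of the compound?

mol C = 0.773 / 44.01 = 0.01756; mass C = 0.01756 × 12.01 = 0.2109 g
mol H = 2 × (0.316 / 18.02) = 0.03507; mass H = 0.03507 × 1.008 = 0.03535 g
mass O = 0.808 − (0.2463) = 0.5617 g → mol O = 0.03511
Divide by the smallest (0.01756 mol C): C 1.000, H 1.997, O 1.999
≈ 1:2:2 → CH2O2

CH2O2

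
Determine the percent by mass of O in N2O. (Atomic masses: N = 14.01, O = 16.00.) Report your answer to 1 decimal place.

Molar mass = 2(14.01) + 1(16.00) = 44.020 g/mol
Mass of O per mole = 1 × 16.00 = 16.000 g
% O = 16.000 / 44.020 × 100 = 36.3%

36.3%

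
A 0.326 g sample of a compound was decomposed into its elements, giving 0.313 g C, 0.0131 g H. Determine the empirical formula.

C: 0.313 g ÷ 12.01 g/mol = 0.02606 mol
H: 0.0131 g ÷ 1.008 g/mol = 0.013 mol
Ratios (÷ 0.013): C 2.005, H 1.000
→ C2H

C2H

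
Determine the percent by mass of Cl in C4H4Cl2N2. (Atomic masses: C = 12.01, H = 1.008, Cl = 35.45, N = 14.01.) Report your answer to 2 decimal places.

46.96%

Molar mass = 4(12.01) + 4(1.008) + 2(35.45) + 2(14.01) = 150.992 g/mol
Mass of Cl per mole = 2 × 35.45 = 70.900 g
% Cl = 70.900 / 150.992 × 100 = 46.96%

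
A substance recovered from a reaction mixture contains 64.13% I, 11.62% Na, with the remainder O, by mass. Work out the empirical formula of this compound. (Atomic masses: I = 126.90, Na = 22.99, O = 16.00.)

Assume 100 g: 64.13 g I, 11.62 g Na, 24.25 g O.
Moles — I: 64.13 / 126.90 = 0.5054 mol; Na: 11.62 / 22.99 = 0.5054 mol; O: 24.25 / 16.00 = 1.516 mol
Ratios (÷ 0.5054): I 1.000, Na 1.000, O 2.999
≈ 1:1:3 → INaO3

INaO3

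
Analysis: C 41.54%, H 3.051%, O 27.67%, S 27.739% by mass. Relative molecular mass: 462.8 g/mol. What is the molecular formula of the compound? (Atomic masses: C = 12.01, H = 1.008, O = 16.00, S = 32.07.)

Assume 100 g: 41.54 g C, 3.051 g H, 27.67 g O, 27.739 g S.
C: 41.54 g ÷ 12.01 g/mol = 3.459 mol
H: 3.051 g ÷ 1.008 g/mol = 3.027 mol
O: 27.67 g ÷ 16.00 g/mol = 1.729 mol
S: 27.739 g ÷ 32.07 g/mol = 0.865 mol
Ratios (÷ 0.865): C 3.999, H 3.499, O 1.999, S 1.000
Multiply by 2: C 8.00, H 7.00, O 4.00, S 2.00 → C8H7O4S2
Empirical-formula mass = 231.28 g/mol
n = 462.8 / 231.28 = 2.00 ≈ 2
Molecular formula = (C8H7O4S2)×2 = C16H14O8S4

C16H14O8S4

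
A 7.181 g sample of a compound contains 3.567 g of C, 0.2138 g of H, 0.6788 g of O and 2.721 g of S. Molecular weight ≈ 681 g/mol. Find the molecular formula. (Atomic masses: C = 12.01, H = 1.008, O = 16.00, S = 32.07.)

n(C) = 3.567/12.01 = 0.297, n(H) = 0.2138/1.008 = 0.2121, n(O) = 0.6788/16.00 = 0.04242, n(S) = 2.721/32.07 = 0.08485
Divide by the smallest (0.04242 mol O): C 7.001, H 4.999, O 1.000, S 2.000
→ C7H5OS2
Empirical-formula mass = 169.25 g/mol
n = 681 / 169.25 = 4.02 ≈ 4
Molecular formula = (C7H5OS2)×4 = C28H20O4S8

C28H20O4S8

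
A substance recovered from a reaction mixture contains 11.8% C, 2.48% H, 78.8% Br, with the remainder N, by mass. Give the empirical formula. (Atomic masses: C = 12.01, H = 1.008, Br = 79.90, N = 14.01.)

Assume 100 g: 11.8 g C, 2.48 g H, 78.8 g Br, 6.92 g N.
C: 11.8 g ÷ 12.01 g/mol = 0.9825 mol
H: 2.48 g ÷ 1.008 g/mol = 2.46 mol
Br: 78.8 g ÷ 79.90 g/mol = 0.9862 mol
N: 6.92 g ÷ 14.01 g/mol = 0.4939 mol
Smallest is N at 0.4939 mol; normalising gives C 1.989, H 4.981, Br 1.997, N 1.000
Ratio ≈ 2:5:2:1, so the empirical formula is C2H5Br2N

C2H5Br2N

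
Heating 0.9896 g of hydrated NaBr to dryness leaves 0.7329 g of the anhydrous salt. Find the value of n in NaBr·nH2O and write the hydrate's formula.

NaBr·2H2O

Mass of water lost = 0.9896 − 0.7329 = 0.2567 g → 0.2567 / 18.02 = 0.01425 mol H2O
Molar mass of NaBr = 102.89 g/mol → mol NaBr = 0.7329 / 102.89 = 0.007123
n = 0.01425 / 0.007123 = 2.00 ≈ 2 → NaBr·2H2O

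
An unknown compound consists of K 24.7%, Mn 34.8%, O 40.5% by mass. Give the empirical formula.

Assume 100 g: 24.7 g K, 34.8 g Mn, 40.5 g O.
n(K) = 24.7/39.10 = 0.6317, n(Mn) = 34.8/54.94 = 0.6334, n(O) = 40.5/16.00 = 2.531
Smallest is K at 0.6317 mol; normalising gives K 1.000, Mn 1.003, O 4.007
≈ 1:1:4 → KMnO4

KMnO4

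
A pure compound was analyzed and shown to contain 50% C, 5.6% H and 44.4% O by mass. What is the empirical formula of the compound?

C3H4O2

Assume 100 g: 50 g C, 5.6 g H, 44.4 g O.
C: 50 g ÷ 12.01 g/mol = 4.163 mol
H: 5.6 g ÷ 1.008 g/mol = 5.556 mol
O: 44.4 g ÷ 16.00 g/mol = 2.775 mol
Divide by the smallest (2.775 mol O): C 1.500, H 2.002, O 1.000
×2: C 3.00, H 4.00, O 2.00 → C3H4O2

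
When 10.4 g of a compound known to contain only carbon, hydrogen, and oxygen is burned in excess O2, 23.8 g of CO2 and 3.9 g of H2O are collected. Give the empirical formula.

mol C = 23.8 / 44.01 = 0.5408; mass C = 0.5408 × 12.01 = 6.495 g
mol H = 2 × (3.9 / 18.02) = 0.4329; mass H = 0.4329 × 1.008 = 0.4363 g
mass O = 10.4 − (6.931) = 3.469 g → mol O = 0.2168
Ratios (÷ 0.2168): C 2.494, H 1.997, O 1.000
×2: C 4.99, H 3.99, O 2.00 → C5H4O2

C5H4O2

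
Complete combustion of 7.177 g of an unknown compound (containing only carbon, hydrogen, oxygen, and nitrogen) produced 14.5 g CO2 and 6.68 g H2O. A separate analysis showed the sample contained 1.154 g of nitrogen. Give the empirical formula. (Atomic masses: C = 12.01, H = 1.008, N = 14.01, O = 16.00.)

mol C = 14.5 / 44.01 = 0.3295; mass C = 0.3295 × 12.01 = 3.957 g
mol H = 2 × (6.68 / 18.02) = 0.7414; mass H = 0.7414 × 1.008 = 0.7473 g
mol N = 1.154 / 14.01 = 0.08237
mass O = 7.177 − (5.858) = 1.319 g → mol O = 0.08242
Smallest is N at 0.08237 mol; normalising gives C 4.000, H 9.001, N 1.000, O 1.001
→ C4H9NO

C4H9NO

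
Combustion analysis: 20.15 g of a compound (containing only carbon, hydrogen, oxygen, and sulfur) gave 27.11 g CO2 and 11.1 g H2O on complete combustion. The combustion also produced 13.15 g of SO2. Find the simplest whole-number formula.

C6H12O3S2

mol C = 27.11 / 44.01 = 0.6160; mass C = 0.6160 × 12.01 = 7.398 g
mol H = 2 × (11.1 / 18.02) = 1.232; mass H = 1.232 × 1.008 = 1.242 g
mol S = 13.15 / 64.07 = 0.2052; mass S = 6.582 g
mass O = 20.15 − (15.22) = 4.928 g → mol O = 0.3080
Smallest is S at 0.2052 mol; normalising gives C 3.001, H 6.002, O 1.501, S 1.000
Multiply by 2: C 6.00, H 12.00, O 3.00, S 2.00 → C6H12O3S2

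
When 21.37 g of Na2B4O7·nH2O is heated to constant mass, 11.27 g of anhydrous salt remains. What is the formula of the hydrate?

Mass of water lost = 21.37 − 11.27 = 10.1 g → 10.1 / 18.02 = 0.5605 mol H2O
Molar mass of Na2B4O7 = 201.22 g/mol → mol Na2B4O7 = 11.27 / 201.22 = 0.05601
n = 0.5605 / 0.05601 = 10.01 ≈ 10 → Na2B4O7·10H2O

Na2B4O7·10H2O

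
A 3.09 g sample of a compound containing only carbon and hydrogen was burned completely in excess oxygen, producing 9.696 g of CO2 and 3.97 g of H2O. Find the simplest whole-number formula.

CH2

mol C = 9.696 / 44.01 = 0.2203; mass C = 0.2203 × 12.01 = 2.646 g
mol H = 2 × (3.97 / 18.02) = 0.4406; mass H = 0.4406 × 1.008 = 0.4441 g
Divide by the smallest (0.2203 mol C): C 1.000, H 2.000
→ CH2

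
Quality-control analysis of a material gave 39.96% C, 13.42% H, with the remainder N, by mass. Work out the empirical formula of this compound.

CH4N

Assume 100 g: 39.96 g C, 13.42 g H, 46.62 g N.
C: 39.96 g ÷ 12.01 g/mol = 3.327 mol
H: 13.42 g ÷ 1.008 g/mol = 13.31 mol
N: 46.62 g ÷ 14.01 g/mol = 3.328 mol
Ratios (÷ 3.327): C 1.000, H 4.001, N 1.000
Ratio ≈ 1:4:1, so the empirical formula is CH4N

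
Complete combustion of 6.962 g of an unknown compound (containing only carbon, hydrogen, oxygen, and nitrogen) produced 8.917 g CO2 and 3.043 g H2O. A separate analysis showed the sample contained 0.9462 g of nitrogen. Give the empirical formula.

C3H5NO3

mol C = 8.917 / 44.01 = 0.2026; mass C = 0.2026 × 12.01 = 2.433 g
mol H = 2 × (3.043 / 18.02) = 0.3377; mass H = 0.3377 × 1.008 = 0.3404 g
mol N = 0.9462 / 14.01 = 0.06754
mass O = 6.962 − (3.720) = 3.242 g → mol O = 0.2026
Ratios (÷ 0.06754): C 3.000, H 5.001, N 1.000, O 3.000
Ratio ≈ 3:5:1:3, so the empirical formula is C3H5NO3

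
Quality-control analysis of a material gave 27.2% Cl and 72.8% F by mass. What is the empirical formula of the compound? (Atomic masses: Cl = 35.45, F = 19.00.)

Assume 100 g: 27.2 g Cl, 72.8 g F.
Moles — Cl: 27.2 / 35.45 = 0.7673 mol; F: 72.8 / 19.00 = 3.832 mol
Divide by the smallest (0.7673 mol Cl): Cl 1.000, F 4.994
Ratio ≈ 1:5, so the empirical formula is ClF5

ClF5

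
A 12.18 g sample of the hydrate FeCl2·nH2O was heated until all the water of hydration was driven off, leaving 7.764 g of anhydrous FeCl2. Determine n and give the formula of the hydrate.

FeCl2·4H2O

Mass of water lost = 12.18 − 7.764 = 4.416 g → 4.416 / 18.02 = 0.2451 mol H2O
Molar mass of FeCl2 = 126.75 g/mol → mol FeCl2 = 7.764 / 126.75 = 0.06125
n = 0.2451 / 0.06125 = 4.00 ≈ 4 → FeCl2·4H2O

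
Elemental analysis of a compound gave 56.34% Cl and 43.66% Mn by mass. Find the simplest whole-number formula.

Cl2Mn

Assume 100 g: 56.34 g Cl, 43.66 g Mn.
Cl: 56.34 g ÷ 35.45 g/mol = 1.589 mol
Mn: 43.66 g ÷ 54.94 g/mol = 0.7947 mol
Smallest is Mn at 0.7947 mol; normalising gives Cl 2.000, Mn 1.000
Ratio ≈ 2:1, so the empirical formula is Cl2Mn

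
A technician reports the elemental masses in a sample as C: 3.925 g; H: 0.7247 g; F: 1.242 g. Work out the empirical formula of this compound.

C: 3.925 g ÷ 12.01 g/mol = 0.3268 mol
H: 0.7247 g ÷ 1.008 g/mol = 0.7189 mol
F: 1.242 g ÷ 19.00 g/mol = 0.06537 mol
Divide by the smallest (0.06537 mol F): C 5.000, H 10.998, F 1.000
→ C5H11F

C5H11F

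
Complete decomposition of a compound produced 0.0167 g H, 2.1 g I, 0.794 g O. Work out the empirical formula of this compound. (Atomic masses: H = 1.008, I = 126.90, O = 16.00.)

n(H) = 0.0167/1.008 = 0.01657, n(I) = 2.1/126.90 = 0.01655, n(O) = 0.794/16.00 = 0.04963
Smallest is I at 0.01655 mol; normalising gives H 1.001, I 1.000, O 2.999
→ HIO3

HIO3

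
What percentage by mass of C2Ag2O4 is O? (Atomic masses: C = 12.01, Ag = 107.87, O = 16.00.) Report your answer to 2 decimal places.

Molar mass = 2(12.01) + 2(107.87) + 4(16.00) = 303.760 g/mol
Mass of O per mole = 4 × 16.00 = 64.000 g
% O = 64.000 / 303.760 × 100 = 21.07%

21.07%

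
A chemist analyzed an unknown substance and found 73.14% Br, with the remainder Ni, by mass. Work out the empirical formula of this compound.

Br2Ni

Assume 100 g: 73.14 g Br, 26.86 g Ni.
Moles — Br: 73.14 / 79.90 = 0.9154 mol; Ni: 26.86 / 58.69 = 0.4577 mol
Ratios (÷ 0.4577): Br 2.000, Ni 1.000
Ratio ≈ 2:1, so the empirical formula is Br2Ni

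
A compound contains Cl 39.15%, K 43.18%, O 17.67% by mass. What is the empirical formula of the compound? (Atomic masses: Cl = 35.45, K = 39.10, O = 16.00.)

ClKO

Assume 100 g: 39.15 g Cl, 43.18 g K, 17.67 g O.
n(Cl) = 39.15/35.45 = 1.104, n(K) = 43.18/39.10 = 1.104, n(O) = 17.67/16.00 = 1.104
Ratios (÷ 1.104): Cl 1.000, K 1.000, O 1.000
≈ 1:1:1 → ClKO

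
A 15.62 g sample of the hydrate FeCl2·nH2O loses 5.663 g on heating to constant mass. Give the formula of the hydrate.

FeCl2·4H2O

Mass of anhydrous FeCl2 = 15.62 − 5.663 = 9.957 g
mol H2O = 5.663 / 18.02 = 0.3143
Molar mass of FeCl2 = 126.75 g/mol → mol FeCl2 = 9.957 / 126.75 = 0.07856
n = 0.3143 / 0.07856 = 4.00 ≈ 4 → FeCl2·4H2O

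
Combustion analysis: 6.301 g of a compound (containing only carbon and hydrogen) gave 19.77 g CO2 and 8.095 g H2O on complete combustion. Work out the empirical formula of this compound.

CH2

mol C = 19.77 / 44.01 = 0.4492; mass C = 0.4492 × 12.01 = 5.395 g
mol H = 2 × (8.095 / 18.02) = 0.8984; mass H = 0.8984 × 1.008 = 0.9056 g
Divide by the smallest (0.4492 mol C): C 1.000, H 2.000
→ CH2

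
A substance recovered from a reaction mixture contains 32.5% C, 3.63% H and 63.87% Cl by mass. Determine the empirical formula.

Assume 100 g: 32.5 g C, 3.63 g H, 63.87 g Cl.
C: 32.5 g ÷ 12.01 g/mol = 2.706 mol
H: 3.63 g ÷ 1.008 g/mol = 3.601 mol
Cl: 63.87 g ÷ 35.45 g/mol = 1.802 mol
Divide by the smallest (1.802 mol Cl): C 1.502, H 1.999, Cl 1.000
×2: C 3.00, H 4.00, Cl 2.00 → C3H4Cl2

C3H4Cl2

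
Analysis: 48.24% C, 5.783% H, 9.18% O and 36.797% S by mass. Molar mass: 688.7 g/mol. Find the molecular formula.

C28H40O4S8

Assume 100 g: 48.24 g C, 5.783 g H, 9.18 g O, 36.797 g S.
C: 48.24 g ÷ 12.01 g/mol = 4.017 mol
H: 5.783 g ÷ 1.008 g/mol = 5.737 mol
O: 9.18 g ÷ 16.00 g/mol = 0.5737 mol
S: 36.797 g ÷ 32.07 g/mol = 1.147 mol
Smallest is O at 0.5737 mol; normalising gives C 7.001, H 9.999, O 1.000, S 2.000
≈ 7:10:1:2 → C7H10OS2
Empirical-formula mass = 174.29 g/mol
n = 688.7 / 174.29 = 3.95 ≈ 4
Molecular formula = (C7H10OS2)×4 = C28H40O4S8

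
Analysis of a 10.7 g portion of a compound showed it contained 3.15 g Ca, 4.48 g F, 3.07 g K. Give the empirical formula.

CaF3K

n(Ca) = 3.15/40.08 = 0.07859, n(F) = 4.48/19.00 = 0.2358, n(K) = 3.07/39.10 = 0.07852
Smallest is K at 0.07852 mol; normalising gives Ca 1.001, F 3.003, K 1.000
≈ 1:3:1 → CaF3K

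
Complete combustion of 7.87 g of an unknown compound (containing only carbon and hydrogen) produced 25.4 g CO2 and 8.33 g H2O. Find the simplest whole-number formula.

C5H8

mol C = 25.4 / 44.01 = 0.5771; mass C = 0.5771 × 12.01 = 6.931 g
mol H = 2 × (8.33 / 18.02) = 0.9245; mass H = 0.9245 × 1.008 = 0.9319 g
Smallest is C at 0.5771 mol; normalising gives C 1.000, H 1.602
Multiply by 5: C 5.00, H 8.01 → C5H8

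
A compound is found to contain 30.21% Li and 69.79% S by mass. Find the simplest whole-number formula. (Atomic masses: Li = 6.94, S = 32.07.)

Assume 100 g: 30.21 g Li, 69.79 g S.
Li: 30.21 g ÷ 6.94 g/mol = 4.353 mol
S: 69.79 g ÷ 32.07 g/mol = 2.176 mol
Divide by the smallest (2.176 mol S): Li 2.000, S 1.000
Ratio ≈ 2:1, so the empirical formula is Li2S

Li2S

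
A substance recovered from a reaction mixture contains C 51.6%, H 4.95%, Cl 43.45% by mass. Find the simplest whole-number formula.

Assume 100 g: 51.6 g C, 4.95 g H, 43.45 g Cl.
n(C) = 51.6/12.01 = 4.296, n(H) = 4.95/1.008 = 4.911, n(Cl) = 43.45/35.45 = 1.226
Divide by the smallest (1.226 mol Cl): C 3.505, H 4.007, Cl 1.000
Scaling by 2: C 7.01, H 8.01, Cl 2.00 → C7H8Cl2

C7H8Cl2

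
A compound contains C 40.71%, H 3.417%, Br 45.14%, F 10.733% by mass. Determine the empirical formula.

C6H6BrF

Assume 100 g: 40.71 g C, 3.417 g H, 45.14 g Br, 10.733 g F.
C: 40.71 g ÷ 12.01 g/mol = 3.39 mol
H: 3.417 g ÷ 1.008 g/mol = 3.39 mol
Br: 45.14 g ÷ 79.90 g/mol = 0.565 mol
F: 10.733 g ÷ 19.00 g/mol = 0.5649 mol
Ratios (÷ 0.5649): C 6.001, H 6.001, Br 1.000, F 1.000
≈ 6:6:1:1 → C6H6BrF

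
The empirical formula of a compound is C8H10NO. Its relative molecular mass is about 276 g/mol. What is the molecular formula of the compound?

Empirical-formula mass = 136.17 g/mol
n = 276 / 136.17 = 2.03 ≈ 2
Molecular formula = (C8H10NO)2 = C16H20N2O2

C16H20N2O2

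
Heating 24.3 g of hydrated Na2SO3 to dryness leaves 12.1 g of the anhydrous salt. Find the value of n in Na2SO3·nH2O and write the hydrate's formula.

Na2SO3·7H2O

Mass of water lost = 24.3 − 12.1 = 12.2 g → 12.2 / 18.02 = 0.677 mol H2O
Molar mass of Na2SO3 = 126.05 g/mol → mol Na2SO3 = 12.1 / 126.05 = 0.09599
n = 0.677 / 0.09599 = 7.05 ≈ 7 → Na2SO3·7H2O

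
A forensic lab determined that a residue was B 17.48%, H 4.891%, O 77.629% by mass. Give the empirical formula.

BH3O3

Assume 100 g: 17.48 g B, 4.891 g H, 77.629 g O.
n(B) = 17.48/10.81 = 1.617, n(H) = 4.891/1.008 = 4.852, n(O) = 77.629/16.00 = 4.852
Ratios (÷ 1.617): B 1.000, H 3.001, O 3.000
≈ 1:3:3 → BH3O3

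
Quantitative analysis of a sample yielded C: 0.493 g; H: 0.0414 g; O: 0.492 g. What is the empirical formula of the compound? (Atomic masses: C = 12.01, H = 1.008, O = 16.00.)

C4H4O3

n(C) = 0.493/12.01 = 0.04105, n(H) = 0.0414/1.008 = 0.04107, n(O) = 0.492/16.00 = 0.03075
Ratios (÷ 0.03075): C 1.335, H 1.336, O 1.000
Multiply by 3: C 4.00, H 4.01, O 3.00 → C4H4O3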